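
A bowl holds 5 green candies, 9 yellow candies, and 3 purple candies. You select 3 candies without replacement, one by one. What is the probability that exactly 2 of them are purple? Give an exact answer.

One ordering (purple drawn first) has probability 3/17 × 2/16 × 14/15 = 84/4080 = 7/340.
There are C(3,2) = 3 such orderings, each equally likely, so P = 3 × 7/340 = 21/340.

21/340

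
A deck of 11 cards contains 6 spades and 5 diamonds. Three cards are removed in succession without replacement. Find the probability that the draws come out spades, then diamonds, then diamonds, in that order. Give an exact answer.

Chain rule:
P = 6/11 × 5/10 × 4/9 = 120/990 = 4/33.

4/33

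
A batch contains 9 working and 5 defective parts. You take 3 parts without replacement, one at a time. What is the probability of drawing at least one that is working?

P(no working) = 5/14 × 4/13 × 3/12 = 60/2184 = 5/182.
P(at least one) = 1 − 5/182 = 177/182.

177/182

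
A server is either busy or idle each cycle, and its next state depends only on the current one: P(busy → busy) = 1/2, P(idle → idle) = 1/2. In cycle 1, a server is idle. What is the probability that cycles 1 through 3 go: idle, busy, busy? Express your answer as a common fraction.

Cycle 1 is given. For each transition, use the conditional probability from the current state:
P(busy | idle) = 1/2; P(busy | busy) = 1/2.
P = 1/2 × 1/2 = 1/4.

1/4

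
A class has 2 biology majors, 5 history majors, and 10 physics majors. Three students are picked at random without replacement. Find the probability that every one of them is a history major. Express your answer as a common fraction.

1/68

P = 5/17 × 4/16 × 3/15 = 60/4080 = 1/68.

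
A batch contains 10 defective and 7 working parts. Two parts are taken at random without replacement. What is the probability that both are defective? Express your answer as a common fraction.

P(every draw is defective) = 10/17 × 9/16 = 90/272 = 45/136.

45/136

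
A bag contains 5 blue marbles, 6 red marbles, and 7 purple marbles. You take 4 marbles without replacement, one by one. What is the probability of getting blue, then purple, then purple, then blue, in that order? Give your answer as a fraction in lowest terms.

7/612

Each draw changes the counts, so multiply the conditional probabilities along the sequence:
P = 5/18 × 7/17 × 6/16 × 4/15 = 840/73440 = 7/612.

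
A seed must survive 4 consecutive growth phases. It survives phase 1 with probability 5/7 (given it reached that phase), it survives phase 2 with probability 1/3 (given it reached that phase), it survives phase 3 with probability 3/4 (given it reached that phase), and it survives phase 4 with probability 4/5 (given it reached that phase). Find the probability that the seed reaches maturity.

Multiplying along the chain,
P = 5/7 × 1/3 × 3/4 × 4/5 = 60/420 = 1/7.

1/7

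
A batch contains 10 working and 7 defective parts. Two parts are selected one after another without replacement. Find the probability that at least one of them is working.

115/136

P(no working) = 7/17 × 6/16 = 42/272 = 21/136.
P(at least one) = 1 − 21/136 = 115/136.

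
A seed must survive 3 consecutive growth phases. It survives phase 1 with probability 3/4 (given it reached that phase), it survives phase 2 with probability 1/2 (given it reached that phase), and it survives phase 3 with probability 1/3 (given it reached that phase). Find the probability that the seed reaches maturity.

The events are sequential, so multiply the conditional probabilities:
P = 3/4 × 1/2 × 1/3 = 3/24 = 1/8.

1/8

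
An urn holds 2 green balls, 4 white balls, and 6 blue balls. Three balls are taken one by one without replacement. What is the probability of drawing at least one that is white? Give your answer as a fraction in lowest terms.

41/55

P(no white) = 8/12 × 7/11 × 6/10 = 336/1320 = 14/55.
P(at least one) = 1 − 14/55 = 41/55.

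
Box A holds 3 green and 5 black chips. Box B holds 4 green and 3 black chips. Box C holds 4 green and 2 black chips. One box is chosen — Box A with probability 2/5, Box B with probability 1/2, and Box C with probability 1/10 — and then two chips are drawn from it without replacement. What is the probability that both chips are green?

From Box A: P(both green) = (3/8)(2/7) = 3/28.
From Box B: P(both green) = (4/7)(3/6) = 2/7.
From Box C: P(both green) = (4/6)(3/5) = 2/5.
Total probability = (2/5)(3/28) + (1/2)(2/7) + (1/10)(2/5) = 79/350.

79/350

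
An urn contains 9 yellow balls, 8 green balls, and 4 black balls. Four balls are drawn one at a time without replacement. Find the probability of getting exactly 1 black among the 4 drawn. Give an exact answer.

544/1197

One ordering (black drawn first) has probability 4/21 × 17/20 × 16/19 × 15/18 = 16320/143640 = 136/1197.
There are C(4,1) = 4 such orderings, each equally likely, so P = 4 × 136/1197 = 544/1197.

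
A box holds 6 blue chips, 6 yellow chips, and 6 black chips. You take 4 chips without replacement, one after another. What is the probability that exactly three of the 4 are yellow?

4/51

One ordering (yellow drawn first) has probability 6/18 × 5/17 × 4/16 × 12/15 = 1440/73440 = 1/51.
There are C(4,3) = 4 such orderings, each equally likely, so P = 4 × 1/51 = 4/51.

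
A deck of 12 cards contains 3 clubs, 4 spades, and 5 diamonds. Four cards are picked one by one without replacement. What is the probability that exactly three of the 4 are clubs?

1/55

One ordering (clubs drawn first) has probability 3/12 × 2/11 × 1/10 × 9/9 = 54/11880 = 1/220.
There are C(4,3) = 4 such orderings, each equally likely, so P = 4 × 1/220 = 1/55.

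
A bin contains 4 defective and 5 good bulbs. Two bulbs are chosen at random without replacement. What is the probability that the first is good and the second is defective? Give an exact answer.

Each draw changes the counts, so multiply the conditional probabilities along the sequence:
P = 5/9 × 4/8 = 20/72 = 5/18.

5/18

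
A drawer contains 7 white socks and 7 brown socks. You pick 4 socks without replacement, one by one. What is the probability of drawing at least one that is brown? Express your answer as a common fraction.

P(no brown) = 7/14 × 6/13 × 5/12 × 4/11 = 840/24024 = 5/143.
P(at least one) = 1 − 5/143 = 138/143.

138/143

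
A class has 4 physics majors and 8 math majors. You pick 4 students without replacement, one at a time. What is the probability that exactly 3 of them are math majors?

One ordering (math majors drawn first) has probability 8/12 × 7/11 × 6/10 × 4/9 = 1344/11880 = 56/495.
There are C(4,3) = 4 such orderings, each equally likely, so P = 4 × 56/495 = 224/495.

224/495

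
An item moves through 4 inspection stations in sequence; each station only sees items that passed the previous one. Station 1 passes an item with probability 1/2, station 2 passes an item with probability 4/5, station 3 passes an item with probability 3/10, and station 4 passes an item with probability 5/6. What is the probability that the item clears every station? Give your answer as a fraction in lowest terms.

1/10

Each stage is reached only if all earlier stages succeed, so
P = 1/2 × 4/5 × 3/10 × 5/6 = 60/600 = 1/10.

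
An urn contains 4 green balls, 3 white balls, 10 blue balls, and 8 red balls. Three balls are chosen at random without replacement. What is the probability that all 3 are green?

1/575

P(every draw is green) = 4/25 × 3/24 × 2/23 = 24/13800 = 1/575.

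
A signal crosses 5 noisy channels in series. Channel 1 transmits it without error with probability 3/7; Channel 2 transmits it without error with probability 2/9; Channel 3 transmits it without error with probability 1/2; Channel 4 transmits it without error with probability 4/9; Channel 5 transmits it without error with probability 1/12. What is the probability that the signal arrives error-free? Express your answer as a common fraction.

Multiplying along the chain,
P = 3/7 × 2/9 × 1/2 × 4/9 × 1/12 = 24/13608 = 1/567.

1/567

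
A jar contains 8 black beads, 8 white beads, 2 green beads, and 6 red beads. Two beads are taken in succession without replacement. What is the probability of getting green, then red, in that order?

1/46

Chain rule:
P = 2/24 × 6/23 = 12/552 = 1/46.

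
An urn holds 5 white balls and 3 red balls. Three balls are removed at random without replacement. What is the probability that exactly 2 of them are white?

15/28

One ordering (white drawn first) has probability 5/8 × 4/7 × 3/6 = 60/336 = 5/28.
There are C(3,2) = 3 such orderings, each equally likely, so P = 3 × 5/28 = 15/28.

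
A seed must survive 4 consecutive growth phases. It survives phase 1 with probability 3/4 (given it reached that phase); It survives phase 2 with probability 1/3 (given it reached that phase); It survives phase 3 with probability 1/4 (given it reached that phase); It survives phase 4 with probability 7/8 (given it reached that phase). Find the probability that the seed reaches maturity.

7/128

Multiplying along the chain,
P = 3/4 × 1/3 × 1/4 × 7/8 = 21/384 = 7/128.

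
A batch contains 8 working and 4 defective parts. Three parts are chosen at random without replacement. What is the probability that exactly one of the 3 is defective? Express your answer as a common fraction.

One ordering (defective drawn first) has probability 4/12 × 8/11 × 7/10 = 224/1320 = 28/165.
There are C(3,1) = 3 such orderings, each equally likely, so P = 3 × 28/165 = 28/55.

28/55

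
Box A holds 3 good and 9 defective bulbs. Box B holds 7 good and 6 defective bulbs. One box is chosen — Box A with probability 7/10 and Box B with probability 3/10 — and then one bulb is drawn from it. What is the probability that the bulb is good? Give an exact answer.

35/104

From Box A: P(good) = 3/12.
From Box B: P(good) = 7/13.
Total probability = (7/10)(3/12) + (3/10)(7/13) = 35/104.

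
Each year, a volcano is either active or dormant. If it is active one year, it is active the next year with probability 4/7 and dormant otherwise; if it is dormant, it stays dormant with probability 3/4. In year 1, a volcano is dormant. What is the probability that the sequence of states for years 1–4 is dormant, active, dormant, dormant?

9/112

Year 1 is given. For each transition, use the conditional probability from the current state:
P(active | dormant) = 1/4; P(dormant | active) = 3/7; P(dormant | dormant) = 3/4.
P = 1/4 × 3/7 × 3/4 = 9/112.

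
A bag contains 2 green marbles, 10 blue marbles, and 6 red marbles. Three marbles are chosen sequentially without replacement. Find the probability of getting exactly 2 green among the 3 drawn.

1/51

One ordering (green drawn first) has probability 2/18 × 1/17 × 16/16 = 32/4896 = 1/153.
There are C(3,2) = 3 such orderings, each equally likely, so P = 3 × 1/153 = 1/51.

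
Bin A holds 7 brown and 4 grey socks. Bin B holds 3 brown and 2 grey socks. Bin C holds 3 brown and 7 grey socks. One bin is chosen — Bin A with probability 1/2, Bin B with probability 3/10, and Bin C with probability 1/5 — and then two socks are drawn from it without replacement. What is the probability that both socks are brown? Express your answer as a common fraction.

971/3300

From Bin A: P(both brown) = (7/11)(6/10) = 21/55.
From Bin B: P(both brown) = (3/5)(2/4) = 3/10.
From Bin C: P(both brown) = (3/10)(2/9) = 1/15.
Total probability = (1/2)(21/55) + (3/10)(3/10) + (1/5)(1/15) = 971/3300.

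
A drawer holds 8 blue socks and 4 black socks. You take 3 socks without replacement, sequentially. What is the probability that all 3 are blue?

14/55

P = 8/12 × 7/11 × 6/10 = 336/1320 = 14/55.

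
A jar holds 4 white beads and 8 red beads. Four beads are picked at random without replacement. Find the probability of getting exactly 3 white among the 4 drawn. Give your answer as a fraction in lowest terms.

One ordering (white drawn first) has probability 4/12 × 3/11 × 2/10 × 8/9 = 192/11880 = 8/495.
There are C(4,3) = 4 such orderings, each equally likely, so P = 4 × 8/495 = 32/495.

32/495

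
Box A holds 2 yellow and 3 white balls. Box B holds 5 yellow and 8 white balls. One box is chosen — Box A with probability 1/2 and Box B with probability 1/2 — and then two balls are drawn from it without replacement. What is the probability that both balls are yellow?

From Box A: P(both yellow) = (2/5)(1/4) = 1/10.
From Box B: P(both yellow) = (5/13)(4/12) = 5/39.
Total probability = (1/2)(1/10) + (1/2)(5/39) = 89/780.

89/780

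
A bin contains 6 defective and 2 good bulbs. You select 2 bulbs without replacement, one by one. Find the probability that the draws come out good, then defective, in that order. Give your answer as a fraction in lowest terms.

Each draw changes the counts, so multiply the conditional probabilities along the sequence:
P = 2/8 × 6/7 = 12/56 = 3/14.

3/14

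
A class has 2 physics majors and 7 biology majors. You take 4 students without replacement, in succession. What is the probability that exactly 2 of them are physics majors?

One ordering (physics majors drawn first) has probability 2/9 × 1/8 × 7/7 × 6/6 = 84/3024 = 1/36.
There are C(4,2) = 6 such orderings, each equally likely, so P = 6 × 1/36 = 1/6.

1/6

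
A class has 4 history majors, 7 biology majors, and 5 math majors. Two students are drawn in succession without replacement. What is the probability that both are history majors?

1/20

P(all history majors) = 4/16 × 3/15 = 12/240 = 1/20.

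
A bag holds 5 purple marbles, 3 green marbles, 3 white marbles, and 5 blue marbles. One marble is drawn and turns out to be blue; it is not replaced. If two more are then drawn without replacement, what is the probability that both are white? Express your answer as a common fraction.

1/35

After the first draw, 3 of the remaining 15 marbles are white.
P = 3/15 × 2/14 = 6/210 = 1/35.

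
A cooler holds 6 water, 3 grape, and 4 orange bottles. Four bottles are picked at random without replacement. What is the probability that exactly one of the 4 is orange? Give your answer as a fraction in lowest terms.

One ordering (orange drawn first) has probability 4/13 × 9/12 × 8/11 × 7/10 = 2016/17160 = 84/715.
There are C(4,1) = 4 such orderings, each equally likely, so P = 4 × 84/715 = 336/715.

336/715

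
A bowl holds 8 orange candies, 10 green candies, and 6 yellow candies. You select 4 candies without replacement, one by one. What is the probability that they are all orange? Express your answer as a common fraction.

5/759

P(all orange) = 8/24 × 7/23 × 6/22 × 5/21 = 1680/255024 = 5/759.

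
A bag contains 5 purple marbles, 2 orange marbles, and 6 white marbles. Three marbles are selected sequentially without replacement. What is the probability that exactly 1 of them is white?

63/143

One ordering (white drawn first) has probability 6/13 × 7/12 × 6/11 = 252/1716 = 21/143.
There are C(3,1) = 3 such orderings, each equally likely, so P = 3 × 21/143 = 63/143.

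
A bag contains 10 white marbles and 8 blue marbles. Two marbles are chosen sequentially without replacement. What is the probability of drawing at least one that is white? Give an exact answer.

125/153

P(no white) = 8/18 × 7/17 = 56/306 = 28/153.
P(at least one) = 1 − 28/153 = 125/153.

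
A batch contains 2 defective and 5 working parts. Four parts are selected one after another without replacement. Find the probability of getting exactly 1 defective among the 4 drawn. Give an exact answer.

4/7

One ordering (defective drawn first) has probability 2/7 × 5/6 × 4/5 × 3/4 = 120/840 = 1/7.
There are C(4,1) = 4 such orderings, each equally likely, so P = 4 × 1/7 = 4/7.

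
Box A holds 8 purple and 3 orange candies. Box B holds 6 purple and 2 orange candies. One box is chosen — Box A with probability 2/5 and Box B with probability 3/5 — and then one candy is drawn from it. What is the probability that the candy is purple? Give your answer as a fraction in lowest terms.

From Box A: P(purple) = 8/11.
From Box B: P(purple) = 6/8.
Total probability = (2/5)(8/11) + (3/5)(6/8) = 163/220.

163/220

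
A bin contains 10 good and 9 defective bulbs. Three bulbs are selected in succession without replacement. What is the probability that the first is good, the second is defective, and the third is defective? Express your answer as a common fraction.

40/323

Multiply the probability of each draw given the previous ones:
P = 10/19 × 9/18 × 8/17 = 720/5814 = 40/323.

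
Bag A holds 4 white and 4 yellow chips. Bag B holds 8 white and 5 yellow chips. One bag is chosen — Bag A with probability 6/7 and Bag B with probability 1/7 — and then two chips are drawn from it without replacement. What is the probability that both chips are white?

From Bag A: P(both white) = (4/8)(3/7) = 3/14.
From Bag B: P(both white) = (8/13)(7/12) = 14/39.
Total probability = (6/7)(3/14) + (1/7)(14/39) = 449/1911.

449/1911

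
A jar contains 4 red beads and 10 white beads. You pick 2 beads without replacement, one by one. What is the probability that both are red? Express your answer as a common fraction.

P = 4/14 × 3/13 = 12/182 = 6/91.

6/91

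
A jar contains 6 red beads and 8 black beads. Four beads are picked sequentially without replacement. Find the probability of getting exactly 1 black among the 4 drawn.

160/1001

One ordering (black drawn first) has probability 8/14 × 6/13 × 5/12 × 4/11 = 960/24024 = 40/1001.
There are C(4,1) = 4 such orderings, each equally likely, so P = 4 × 40/1001 = 160/1001.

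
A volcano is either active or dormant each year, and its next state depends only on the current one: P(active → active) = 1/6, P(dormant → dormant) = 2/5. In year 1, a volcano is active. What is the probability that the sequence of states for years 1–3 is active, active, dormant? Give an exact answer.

5/36

Year 1 is given. For each transition, use the conditional probability from the current state:
P(active | active) = 1/6; P(dormant | active) = 5/6.
P = 1/6 × 5/6 = 5/36.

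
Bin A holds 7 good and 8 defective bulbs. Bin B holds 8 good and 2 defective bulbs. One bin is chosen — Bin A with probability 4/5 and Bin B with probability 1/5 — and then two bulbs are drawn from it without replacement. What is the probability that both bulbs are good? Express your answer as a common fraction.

64/225

From Bin A: P(both good) = (7/15)(6/14) = 1/5.
From Bin B: P(both good) = (8/10)(7/9) = 28/45.
Total probability = (4/5)(1/5) + (1/5)(28/45) = 64/225.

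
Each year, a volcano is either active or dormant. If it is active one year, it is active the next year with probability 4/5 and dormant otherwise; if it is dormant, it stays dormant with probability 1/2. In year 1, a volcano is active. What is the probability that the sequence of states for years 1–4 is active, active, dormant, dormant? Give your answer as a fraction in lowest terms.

2/25

Year 1 is given. For each transition, use the conditional probability from the current state:
P(active | active) = 4/5; P(dormant | active) = 1/5; P(dormant | dormant) = 1/2.
P = 4/5 × 1/5 × 1/2 = 4/50 = 2/25.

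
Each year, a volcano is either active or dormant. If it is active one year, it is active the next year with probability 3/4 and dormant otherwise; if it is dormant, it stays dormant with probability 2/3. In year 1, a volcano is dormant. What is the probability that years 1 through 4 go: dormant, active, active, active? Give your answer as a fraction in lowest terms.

3/16

Year 1 is given. For each transition, use the conditional probability from the current state:
P(active | dormant) = 1/3; P(active | active) = 3/4; P(active | active) = 3/4.
P = 1/3 × 3/4 × 3/4 = 9/48 = 3/16.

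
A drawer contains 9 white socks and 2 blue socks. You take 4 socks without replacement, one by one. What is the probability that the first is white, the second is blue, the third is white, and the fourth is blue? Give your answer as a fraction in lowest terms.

1/55

Multiply the probability of each draw given the previous ones:
P = 9/11 × 2/10 × 8/9 × 1/8 = 144/7920 = 1/55.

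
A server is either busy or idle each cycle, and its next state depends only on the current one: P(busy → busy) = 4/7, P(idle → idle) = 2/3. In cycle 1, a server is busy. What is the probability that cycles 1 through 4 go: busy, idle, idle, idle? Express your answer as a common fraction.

Cycle 1 is given. For each transition, use the conditional probability from the current state:
P(idle | busy) = 3/7; P(idle | idle) = 2/3; P(idle | idle) = 2/3.
P = 3/7 × 2/3 × 2/3 = 12/63 = 4/21.

4/21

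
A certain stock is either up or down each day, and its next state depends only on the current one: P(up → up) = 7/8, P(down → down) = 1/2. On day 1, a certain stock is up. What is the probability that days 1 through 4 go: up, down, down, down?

Day 1 is given. For each transition, use the conditional probability from the current state:
P(down | up) = 1/8; P(down | down) = 1/2; P(down | down) = 1/2.
P = 1/8 × 1/2 × 1/2 = 1/32.

1/32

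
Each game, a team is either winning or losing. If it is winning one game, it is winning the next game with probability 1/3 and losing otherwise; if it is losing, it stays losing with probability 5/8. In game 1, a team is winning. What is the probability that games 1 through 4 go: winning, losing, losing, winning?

5/32

Game 1 is given. For each transition, use the conditional probability from the current state:
P(losing | winning) = 2/3; P(losing | losing) = 5/8; P(winning | losing) = 3/8.
P = 2/3 × 5/8 × 3/8 = 30/192 = 5/32.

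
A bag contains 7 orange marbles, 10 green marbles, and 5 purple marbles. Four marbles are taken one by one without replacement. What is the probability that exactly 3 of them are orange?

15/209

One ordering (orange drawn first) has probability 7/22 × 6/21 × 5/20 × 15/19 = 3150/175560 = 15/836.
There are C(4,3) = 4 such orderings, each equally likely, so P = 4 × 15/836 = 15/209.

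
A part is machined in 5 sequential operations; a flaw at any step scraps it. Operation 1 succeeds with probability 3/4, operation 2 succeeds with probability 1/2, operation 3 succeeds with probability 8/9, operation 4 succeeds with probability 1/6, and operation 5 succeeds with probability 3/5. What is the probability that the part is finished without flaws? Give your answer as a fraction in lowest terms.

1/30

Each stage is reached only if all earlier stages succeed, so
P = 3/4 × 1/2 × 8/9 × 1/6 × 3/5 = 72/2160 = 1/30.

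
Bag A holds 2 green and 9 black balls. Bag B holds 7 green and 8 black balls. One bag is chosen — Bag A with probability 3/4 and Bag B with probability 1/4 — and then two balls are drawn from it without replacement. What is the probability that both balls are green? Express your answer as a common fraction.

7/110

From Bag A: P(both green) = (2/11)(1/10) = 1/55.
From Bag B: P(both green) = (7/15)(6/14) = 1/5.
Total probability = (3/4)(1/55) + (1/4)(1/5) = 7/110.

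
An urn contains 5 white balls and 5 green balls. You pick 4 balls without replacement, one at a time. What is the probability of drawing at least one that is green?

P(no green) = 5/10 × 4/9 × 3/8 × 2/7 = 120/5040 = 1/42.
P(at least one) = 1 − 1/42 = 41/42.

41/42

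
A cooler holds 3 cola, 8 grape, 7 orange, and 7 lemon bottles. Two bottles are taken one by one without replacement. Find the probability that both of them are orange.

P(every draw is orange) = 7/25 × 6/24 = 42/600 = 7/100.

7/100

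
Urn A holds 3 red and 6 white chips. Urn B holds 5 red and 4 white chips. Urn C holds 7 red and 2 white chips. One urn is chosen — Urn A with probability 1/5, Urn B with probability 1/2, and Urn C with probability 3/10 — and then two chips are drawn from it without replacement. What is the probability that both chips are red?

119/360

From Urn A: P(both red) = (3/9)(2/8) = 1/12.
From Urn B: P(both red) = (5/9)(4/8) = 5/18.
From Urn C: P(both red) = (7/9)(6/8) = 7/12.
Total probability = (1/5)(1/12) + (1/2)(5/18) + (3/10)(7/12) = 119/360.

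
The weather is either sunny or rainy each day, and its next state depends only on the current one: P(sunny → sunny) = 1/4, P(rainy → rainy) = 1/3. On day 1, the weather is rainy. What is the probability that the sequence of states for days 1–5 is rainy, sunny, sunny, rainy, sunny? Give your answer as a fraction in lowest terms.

Day 1 is given. For each transition, use the conditional probability from the current state:
P(sunny | rainy) = 2/3; P(sunny | sunny) = 1/4; P(rainy | sunny) = 3/4; P(sunny | rainy) = 2/3.
P = 2/3 × 1/4 × 3/4 × 2/3 = 12/144 = 1/12.

1/12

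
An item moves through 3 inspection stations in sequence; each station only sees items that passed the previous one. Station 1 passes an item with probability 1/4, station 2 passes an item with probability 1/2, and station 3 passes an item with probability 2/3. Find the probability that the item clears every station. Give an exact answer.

1/12

Multiplying along the chain,
P = 1/4 × 1/2 × 2/3 = 2/24 = 1/12.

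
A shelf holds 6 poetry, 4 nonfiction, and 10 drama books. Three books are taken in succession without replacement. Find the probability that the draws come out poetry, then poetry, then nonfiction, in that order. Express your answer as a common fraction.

1/57

Multiply the probability of each draw given the previous ones:
P = 6/20 × 5/19 × 4/18 = 120/6840 = 1/57.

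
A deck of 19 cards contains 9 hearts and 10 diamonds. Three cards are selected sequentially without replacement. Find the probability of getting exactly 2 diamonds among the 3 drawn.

One ordering (diamonds drawn first) has probability 10/19 × 9/18 × 9/17 = 810/5814 = 45/323.
There are C(3,2) = 3 such orderings, each equally likely, so P = 3 × 45/323 = 135/323.

135/323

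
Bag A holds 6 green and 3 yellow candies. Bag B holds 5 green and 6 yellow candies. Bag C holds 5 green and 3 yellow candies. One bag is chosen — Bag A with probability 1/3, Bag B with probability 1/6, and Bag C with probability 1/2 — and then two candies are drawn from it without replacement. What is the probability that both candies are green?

241/693

From Bag A: P(both green) = (6/9)(5/8) = 5/12.
From Bag B: P(both green) = (5/11)(4/10) = 2/11.
From Bag C: P(both green) = (5/8)(4/7) = 5/14.
Total probability = (1/3)(5/12) + (1/6)(2/11) + (1/2)(5/14) = 241/693.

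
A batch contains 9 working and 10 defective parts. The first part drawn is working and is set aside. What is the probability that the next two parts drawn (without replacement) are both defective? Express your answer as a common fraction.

5/17

With the first part removed, 10 defective remain out of 18.
P = 10/18 × 9/17 = 90/306 = 5/17.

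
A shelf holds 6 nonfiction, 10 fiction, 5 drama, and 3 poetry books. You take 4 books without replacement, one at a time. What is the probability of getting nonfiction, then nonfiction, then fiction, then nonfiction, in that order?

25/5313

Chain rule:
P = 6/24 × 5/23 × 10/22 × 4/21 = 1200/255024 = 25/5313.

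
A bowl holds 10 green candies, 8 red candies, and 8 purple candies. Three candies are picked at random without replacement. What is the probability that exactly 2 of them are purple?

63/325

One ordering (purple drawn first) has probability 8/26 × 7/25 × 18/24 = 1008/15600 = 21/325.
There are C(3,2) = 3 such orderings, each equally likely, so P = 3 × 21/325 = 63/325.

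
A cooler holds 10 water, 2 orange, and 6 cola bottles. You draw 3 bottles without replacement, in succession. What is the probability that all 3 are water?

P = 10/18 × 9/17 × 8/16 = 720/4896 = 5/34.

5/34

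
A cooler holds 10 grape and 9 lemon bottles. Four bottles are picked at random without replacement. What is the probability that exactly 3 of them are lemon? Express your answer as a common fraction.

70/323

One ordering (lemon drawn first) has probability 9/19 × 8/18 × 7/17 × 10/16 = 5040/93024 = 35/646.
There are C(4,3) = 4 such orderings, each equally likely, so P = 4 × 35/646 = 70/323.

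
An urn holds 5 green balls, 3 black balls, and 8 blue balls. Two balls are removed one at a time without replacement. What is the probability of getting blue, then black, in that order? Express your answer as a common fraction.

Each draw changes the counts, so multiply the conditional probabilities along the sequence:
P = 8/16 × 3/15 = 24/240 = 1/10.

1/10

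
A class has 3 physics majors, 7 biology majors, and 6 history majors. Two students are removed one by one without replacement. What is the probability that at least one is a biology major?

P(no biology majors) = 9/16 × 8/15 = 72/240 = 3/10.
P(at least one) = 1 − 3/10 = 7/10.

7/10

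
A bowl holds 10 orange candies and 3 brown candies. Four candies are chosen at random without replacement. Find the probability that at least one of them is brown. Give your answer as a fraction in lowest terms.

P(no brown) = 10/13 × 9/12 × 8/11 × 7/10 = 5040/17160 = 42/143.
P(at least one) = 1 − 42/143 = 101/143.

101/143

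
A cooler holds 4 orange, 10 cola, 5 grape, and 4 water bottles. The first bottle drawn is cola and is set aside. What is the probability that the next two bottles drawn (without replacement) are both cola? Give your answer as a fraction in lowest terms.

12/77

After the first draw, 9 of the remaining 22 bottles are cola.
P = 9/22 × 8/21 = 72/462 = 12/77.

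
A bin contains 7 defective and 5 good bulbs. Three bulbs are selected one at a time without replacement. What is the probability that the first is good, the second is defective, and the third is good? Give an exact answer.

Multiply the probability of each draw given the previous ones:
P = 5/12 × 7/11 × 4/10 = 140/1320 = 7/66.

7/66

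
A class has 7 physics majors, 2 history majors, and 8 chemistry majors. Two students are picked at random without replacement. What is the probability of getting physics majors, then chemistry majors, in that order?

Chain rule:
P = 7/17 × 8/16 = 56/272 = 7/34.

7/34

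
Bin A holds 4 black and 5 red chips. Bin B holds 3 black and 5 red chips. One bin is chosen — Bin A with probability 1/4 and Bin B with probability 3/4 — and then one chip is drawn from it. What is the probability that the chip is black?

113/288

From Bin A: P(black) = 4/9.
From Bin B: P(black) = 3/8.
Total probability = (1/4)(4/9) + (3/4)(3/8) = 113/288.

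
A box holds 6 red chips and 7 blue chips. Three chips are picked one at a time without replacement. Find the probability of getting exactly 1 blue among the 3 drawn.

105/286

One ordering (blue drawn first) has probability 7/13 × 6/12 × 5/11 = 210/1716 = 35/286.
There are C(3,1) = 3 such orderings, each equally likely, so P = 3 × 35/286 = 105/286.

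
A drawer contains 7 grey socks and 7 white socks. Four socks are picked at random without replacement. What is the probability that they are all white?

P = 7/14 × 6/13 × 5/12 × 4/11 = 840/24024 = 5/143.

5/143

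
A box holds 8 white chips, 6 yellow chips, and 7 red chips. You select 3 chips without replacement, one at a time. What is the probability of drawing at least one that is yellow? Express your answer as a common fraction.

P(no yellow) = 15/21 × 14/20 × 13/19 = 2730/7980 = 13/38.
P(at least one) = 1 − 13/38 = 25/38.

25/38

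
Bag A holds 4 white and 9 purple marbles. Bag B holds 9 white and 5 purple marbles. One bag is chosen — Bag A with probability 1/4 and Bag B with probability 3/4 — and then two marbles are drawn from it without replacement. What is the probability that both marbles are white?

115/364

From Bag A: P(both white) = (4/13)(3/12) = 1/13.
From Bag B: P(both white) = (9/14)(8/13) = 36/91.
Total probability = (1/4)(1/13) + (3/4)(36/91) = 115/364.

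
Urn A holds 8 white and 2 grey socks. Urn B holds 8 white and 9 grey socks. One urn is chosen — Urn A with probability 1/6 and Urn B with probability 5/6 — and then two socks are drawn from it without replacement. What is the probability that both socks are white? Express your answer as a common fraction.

From Urn A: P(both white) = (8/10)(7/9) = 28/45.
From Urn B: P(both white) = (8/17)(7/16) = 7/34.
Total probability = (1/6)(28/45) + (5/6)(7/34) = 2527/9180.

2527/9180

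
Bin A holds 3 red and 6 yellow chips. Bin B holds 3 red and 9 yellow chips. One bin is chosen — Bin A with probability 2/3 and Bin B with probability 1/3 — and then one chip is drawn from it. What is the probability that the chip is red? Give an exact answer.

From Bin A: P(red) = 3/9.
From Bin B: P(red) = 3/12.
Total probability = (2/3)(3/9) + (1/3)(3/12) = 11/36.

11/36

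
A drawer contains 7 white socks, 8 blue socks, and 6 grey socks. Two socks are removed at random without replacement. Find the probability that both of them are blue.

2/15

P(all blue) = 8/21 × 7/20 = 56/420 = 2/15.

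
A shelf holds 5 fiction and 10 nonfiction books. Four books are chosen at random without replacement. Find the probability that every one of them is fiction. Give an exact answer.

P(every draw is fiction) = 5/15 × 4/14 × 3/13 × 2/12 = 120/32760 = 1/273.

1/273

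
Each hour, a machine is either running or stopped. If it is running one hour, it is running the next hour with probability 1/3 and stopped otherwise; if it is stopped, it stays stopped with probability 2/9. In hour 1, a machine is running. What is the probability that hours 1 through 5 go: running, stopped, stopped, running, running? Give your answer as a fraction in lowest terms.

28/729

Hour 1 is given. For each transition, use the conditional probability from the current state:
P(stopped | running) = 2/3; P(stopped | stopped) = 2/9; P(running | stopped) = 7/9; P(running | running) = 1/3.
P = 2/3 × 2/9 × 7/9 × 1/3 = 28/729.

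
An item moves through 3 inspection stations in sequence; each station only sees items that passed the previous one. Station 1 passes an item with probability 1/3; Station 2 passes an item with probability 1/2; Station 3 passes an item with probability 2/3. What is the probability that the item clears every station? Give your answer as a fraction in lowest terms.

1/9

Each stage is reached only if all earlier stages succeed, so
P = 1/3 × 1/2 × 2/3 = 2/18 = 1/9.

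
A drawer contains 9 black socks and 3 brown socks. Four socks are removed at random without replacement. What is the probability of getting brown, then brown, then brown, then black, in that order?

Chain rule:
P = 3/12 × 2/11 × 1/10 × 9/9 = 54/11880 = 1/220.

1/220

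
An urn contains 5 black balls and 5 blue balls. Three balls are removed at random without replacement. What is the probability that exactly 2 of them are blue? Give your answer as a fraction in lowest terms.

5/12

One ordering (blue drawn first) has probability 5/10 × 4/9 × 5/8 = 100/720 = 5/36.
There are C(3,2) = 3 such orderings, each equally likely, so P = 3 × 5/36 = 5/12.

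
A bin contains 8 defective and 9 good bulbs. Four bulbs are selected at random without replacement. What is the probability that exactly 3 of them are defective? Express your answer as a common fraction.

One ordering (defective drawn first) has probability 8/17 × 7/16 × 6/15 × 9/14 = 3024/57120 = 9/170.
There are C(4,3) = 4 such orderings, each equally likely, so P = 4 × 9/170 = 18/85.

18/85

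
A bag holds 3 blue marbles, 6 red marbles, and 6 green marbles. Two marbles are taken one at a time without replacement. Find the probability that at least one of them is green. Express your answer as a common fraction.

23/35

P(no green) = 9/15 × 8/14 = 72/210 = 12/35.
P(at least one) = 1 − 12/35 = 23/35.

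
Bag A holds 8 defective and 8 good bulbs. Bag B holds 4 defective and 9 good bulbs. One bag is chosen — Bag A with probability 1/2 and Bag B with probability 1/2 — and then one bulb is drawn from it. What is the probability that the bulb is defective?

From Bag A: P(defective) = 8/16.
From Bag B: P(defective) = 4/13.
Total probability = (1/2)(8/16) + (1/2)(4/13) = 21/52.

21/52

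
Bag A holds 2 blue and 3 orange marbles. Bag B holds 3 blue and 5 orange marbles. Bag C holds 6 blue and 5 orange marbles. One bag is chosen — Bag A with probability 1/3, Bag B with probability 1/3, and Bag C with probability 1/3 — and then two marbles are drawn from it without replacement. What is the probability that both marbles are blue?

739/4620

From Bag A: P(both blue) = (2/5)(1/4) = 1/10.
From Bag B: P(both blue) = (3/8)(2/7) = 3/28.
From Bag C: P(both blue) = (6/11)(5/10) = 3/11.
Total probability = (1/3)(1/10) + (1/3)(3/28) + (1/3)(3/11) = 739/4620.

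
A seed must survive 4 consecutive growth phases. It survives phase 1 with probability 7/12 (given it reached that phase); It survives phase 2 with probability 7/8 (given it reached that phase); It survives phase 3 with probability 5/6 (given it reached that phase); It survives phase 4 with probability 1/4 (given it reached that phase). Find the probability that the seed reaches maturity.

245/2304

Each stage is reached only if all earlier stages succeed, so
P = 7/12 × 7/8 × 5/6 × 1/4 = 245/2304.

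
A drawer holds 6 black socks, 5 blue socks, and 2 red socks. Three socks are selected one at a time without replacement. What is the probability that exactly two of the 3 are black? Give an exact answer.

105/286

One ordering (black drawn first) has probability 6/13 × 5/12 × 7/11 = 210/1716 = 35/286.
There are C(3,2) = 3 such orderings, each equally likely, so P = 3 × 35/286 = 105/286.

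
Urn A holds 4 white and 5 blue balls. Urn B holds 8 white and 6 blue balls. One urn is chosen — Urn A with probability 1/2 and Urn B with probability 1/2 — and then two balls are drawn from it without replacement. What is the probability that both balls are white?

From Urn A: P(both white) = (4/9)(3/8) = 1/6.
From Urn B: P(both white) = (8/14)(7/13) = 4/13.
Total probability = (1/2)(1/6) + (1/2)(4/13) = 37/156.

37/156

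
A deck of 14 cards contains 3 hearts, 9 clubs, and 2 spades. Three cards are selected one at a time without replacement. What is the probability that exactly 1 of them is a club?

45/182

One ordering (a club drawn first) has probability 9/14 × 5/13 × 4/12 = 180/2184 = 15/182.
There are C(3,1) = 3 such orderings, each equally likely, so P = 3 × 15/182 = 45/182.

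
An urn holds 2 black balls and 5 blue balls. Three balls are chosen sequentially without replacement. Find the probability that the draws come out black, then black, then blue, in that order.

1/21

Each draw changes the counts, so multiply the conditional probabilities along the sequence:
P = 2/7 × 1/6 × 5/5 = 10/210 = 1/21.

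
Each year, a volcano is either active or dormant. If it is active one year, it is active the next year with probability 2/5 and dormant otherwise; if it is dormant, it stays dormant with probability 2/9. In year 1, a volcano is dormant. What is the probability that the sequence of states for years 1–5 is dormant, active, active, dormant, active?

Year 1 is given. For each transition, use the conditional probability from the current state:
P(active | dormant) = 7/9; P(active | active) = 2/5; P(dormant | active) = 3/5; P(active | dormant) = 7/9.
P = 7/9 × 2/5 × 3/5 × 7/9 = 294/2025 = 98/675.

98/675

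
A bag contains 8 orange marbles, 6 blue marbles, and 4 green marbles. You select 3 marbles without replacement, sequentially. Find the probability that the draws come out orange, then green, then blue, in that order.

2/51

Chain rule:
P = 8/18 × 4/17 × 6/16 = 192/4896 = 2/51.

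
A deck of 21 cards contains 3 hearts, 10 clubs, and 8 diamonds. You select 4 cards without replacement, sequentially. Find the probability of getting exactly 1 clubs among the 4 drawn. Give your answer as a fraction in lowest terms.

110/399

One ordering (a club drawn first) has probability 10/21 × 11/20 × 10/19 × 9/18 = 9900/143640 = 55/798.
There are C(4,1) = 4 such orderings, each equally likely, so P = 4 × 55/798 = 110/399.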